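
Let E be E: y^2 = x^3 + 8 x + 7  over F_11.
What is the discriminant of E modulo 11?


4 a^3 + 27 b^2 = 4*8^3 + 27*7^2 = 2048 + 1323 = 3371
Delta = -16 * (3371) = -53936
Delta mod 11 = 8

Delta = 8 (mod 11)


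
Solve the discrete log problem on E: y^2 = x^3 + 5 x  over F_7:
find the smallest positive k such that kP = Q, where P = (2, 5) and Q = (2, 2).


Enumerate multiples of P until we hit Q = (2, 2):
  1P = (2, 5)
  2P = (4, 0)
  3P = (2, 2)
Match found at i = 3.

k = 3


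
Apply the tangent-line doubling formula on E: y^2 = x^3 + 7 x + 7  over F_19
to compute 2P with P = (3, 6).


Doubling: s = (3 x1^2 + a) / (2 y1)
s = (3*3^2 + 7) / (2*6) mod 19 = 6
x3 = s^2 - 2 x1 mod 19 = 6^2 - 2*3 = 11
y3 = s (x1 - x3) - y1 mod 19 = 6 * (3 - 11) - 6 = 3

2P = (11, 3)


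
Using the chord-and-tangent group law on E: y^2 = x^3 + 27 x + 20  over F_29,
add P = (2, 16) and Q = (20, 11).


P != Q, so use the chord formula.
s = (y2 - y1) / (x2 - x1) = (24) / (18) mod 29 = 11
x3 = s^2 - x1 - x2 mod 29 = 11^2 - 2 - 20 = 12
y3 = s (x1 - x3) - y1 mod 29 = 11 * (2 - 12) - 16 = 19

P + Q = (12, 19)


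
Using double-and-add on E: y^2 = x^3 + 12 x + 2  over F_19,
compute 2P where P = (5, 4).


k = 2 = 10_2 (binary, LSB first: 01)
Double-and-add from P = (5, 4):
  bit 0 = 0: acc unchanged = O
  bit 1 = 1: acc = O + (10, 1) = (10, 1)

2P = (10, 1)


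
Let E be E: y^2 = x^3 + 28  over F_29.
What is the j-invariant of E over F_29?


Delta = -16(4 a^3 + 27 b^2) mod 29 = 3
-1728 * (4 a)^3 = -1728 * (4*0)^3 mod 29 = 0
j = 0 * 3^(-1) mod 29 = 0

j = 0 (mod 29)


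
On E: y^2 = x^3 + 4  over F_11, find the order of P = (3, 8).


Compute successive multiples of P until we hit O:
  1P = (3, 8)
  2P = (6, 0)
  3P = (3, 3)
  4P = O

ord(P) = 4


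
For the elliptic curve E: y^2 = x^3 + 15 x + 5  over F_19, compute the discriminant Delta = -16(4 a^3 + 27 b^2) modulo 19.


4 a^3 + 27 b^2 = 4*15^3 + 27*5^2 = 13500 + 675 = 14175
Delta = -16 * (14175) = -226800
Delta mod 19 = 3

Delta = 3 (mod 19)


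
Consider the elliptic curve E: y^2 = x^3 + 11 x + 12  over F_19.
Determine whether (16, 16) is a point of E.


Check whether y^2 = x^3 + 11 x + 12 (mod 19) for (x, y) = (16, 16).
LHS: y^2 = 16^2 mod 19 = 9
RHS: x^3 + 11 x + 12 = 16^3 + 11*16 + 12 mod 19 = 9
LHS = RHS

Yes, on the curve


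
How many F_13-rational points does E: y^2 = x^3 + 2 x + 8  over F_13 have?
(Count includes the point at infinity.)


For each x in F_13, count y with y^2 = x^3 + 2 x + 8 mod 13:
  x = 5: RHS = 0, y in [0]  -> 1 point(s)
  x = 7: RHS = 1, y in [1, 12]  -> 2 point(s)
  x = 8: RHS = 3, y in [4, 9]  -> 2 point(s)
  x = 9: RHS = 1, y in [1, 12]  -> 2 point(s)
  x = 10: RHS = 1, y in [1, 12]  -> 2 point(s)
  x = 11: RHS = 9, y in [3, 10]  -> 2 point(s)
Affine points: 11. Add the point at infinity: total = 12.

#E(F_13) = 12


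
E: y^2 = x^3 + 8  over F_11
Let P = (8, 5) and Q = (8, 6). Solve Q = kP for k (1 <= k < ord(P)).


Enumerate multiples of P until we hit Q = (8, 6):
  1P = (8, 5)
  2P = (9, 0)
  3P = (8, 6)
Match found at i = 3.

k = 3


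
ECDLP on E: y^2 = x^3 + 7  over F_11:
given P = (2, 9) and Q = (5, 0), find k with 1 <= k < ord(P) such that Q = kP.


Enumerate multiples of P until we hit Q = (5, 0):
  1P = (2, 9)
  2P = (5, 0)
Match found at i = 2.

k = 2


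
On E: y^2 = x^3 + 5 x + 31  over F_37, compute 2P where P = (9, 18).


Doubling: s = (3 x1^2 + a) / (2 y1)
s = (3*9^2 + 5) / (2*18) mod 37 = 11
x3 = s^2 - 2 x1 mod 37 = 11^2 - 2*9 = 29
y3 = s (x1 - x3) - y1 mod 37 = 11 * (9 - 29) - 18 = 21

2P = (29, 21)


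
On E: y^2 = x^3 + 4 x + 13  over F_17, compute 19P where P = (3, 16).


k = 19 = 10011_2 (binary, LSB first: 11001)
Double-and-add from P = (3, 16):
  bit 0 = 1: acc = O + (3, 16) = (3, 16)
  bit 1 = 1: acc = (3, 16) + (9, 9) = (4, 5)
  bit 2 = 0: acc unchanged = (4, 5)
  bit 3 = 0: acc unchanged = (4, 5)
  bit 4 = 1: acc = (4, 5) + (14, 12) = (0, 8)

19P = (0, 8)


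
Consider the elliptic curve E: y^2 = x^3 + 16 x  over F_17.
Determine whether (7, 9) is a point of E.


Check whether y^2 = x^3 + 16 x + 0 (mod 17) for (x, y) = (7, 9).
LHS: y^2 = 9^2 mod 17 = 13
RHS: x^3 + 16 x + 0 = 7^3 + 16*7 + 0 mod 17 = 13
LHS = RHS

Yes, on the curve


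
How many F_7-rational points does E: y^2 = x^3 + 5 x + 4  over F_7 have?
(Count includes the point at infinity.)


For each x in F_7, count y with y^2 = x^3 + 5 x + 4 mod 7:
  x = 0: RHS = 4, y in [2, 5]  -> 2 point(s)
  x = 2: RHS = 1, y in [1, 6]  -> 2 point(s)
  x = 3: RHS = 4, y in [2, 5]  -> 2 point(s)
  x = 4: RHS = 4, y in [2, 5]  -> 2 point(s)
  x = 5: RHS = 0, y in [0]  -> 1 point(s)
Affine points: 9. Add the point at infinity: total = 10.

#E(F_7) = 10


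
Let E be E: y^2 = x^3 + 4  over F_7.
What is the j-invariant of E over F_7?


Delta = -16(4 a^3 + 27 b^2) mod 7 = 4
-1728 * (4 a)^3 = -1728 * (4*0)^3 mod 7 = 0
j = 0 * 4^(-1) mod 7 = 0

j = 0 (mod 7)


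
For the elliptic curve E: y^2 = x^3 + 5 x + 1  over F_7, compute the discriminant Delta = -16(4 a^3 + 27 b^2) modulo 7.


4 a^3 + 27 b^2 = 4*5^3 + 27*1^2 = 500 + 27 = 527
Delta = -16 * (527) = -8432
Delta mod 7 = 3

Delta = 3 (mod 7)


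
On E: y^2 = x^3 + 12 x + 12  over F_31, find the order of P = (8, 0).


Compute successive multiples of P until we hit O:
  1P = (8, 0)
  2P = O

ord(P) = 2


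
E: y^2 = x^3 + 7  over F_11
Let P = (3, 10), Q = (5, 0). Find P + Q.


P != Q, so use the chord formula.
s = (y2 - y1) / (x2 - x1) = (1) / (2) mod 11 = 6
x3 = s^2 - x1 - x2 mod 11 = 6^2 - 3 - 5 = 6
y3 = s (x1 - x3) - y1 mod 11 = 6 * (3 - 6) - 10 = 5

P + Q = (6, 5)


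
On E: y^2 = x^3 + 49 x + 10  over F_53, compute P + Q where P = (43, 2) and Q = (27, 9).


P != Q, so use the chord formula.
s = (y2 - y1) / (x2 - x1) = (7) / (37) mod 53 = 36
x3 = s^2 - x1 - x2 mod 53 = 36^2 - 43 - 27 = 7
y3 = s (x1 - x3) - y1 mod 53 = 36 * (43 - 7) - 2 = 22

P + Q = (7, 22)


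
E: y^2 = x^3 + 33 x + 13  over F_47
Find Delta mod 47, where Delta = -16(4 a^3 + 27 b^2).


4 a^3 + 27 b^2 = 4*33^3 + 27*13^2 = 143748 + 4563 = 148311
Delta = -16 * (148311) = -2372976
Delta mod 47 = 7

Delta = 7 (mod 47)


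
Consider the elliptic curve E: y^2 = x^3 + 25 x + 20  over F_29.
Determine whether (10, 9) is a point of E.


Check whether y^2 = x^3 + 25 x + 20 (mod 29) for (x, y) = (10, 9).
LHS: y^2 = 9^2 mod 29 = 23
RHS: x^3 + 25 x + 20 = 10^3 + 25*10 + 20 mod 29 = 23
LHS = RHS

Yes, on the curve


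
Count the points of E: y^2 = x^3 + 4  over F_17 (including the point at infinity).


For each x in F_17, count y with y^2 = x^3 + 0 x + 4 mod 17:
  x = 0: RHS = 4, y in [2, 15]  -> 2 point(s)
  x = 4: RHS = 0, y in [0]  -> 1 point(s)
  x = 6: RHS = 16, y in [4, 13]  -> 2 point(s)
  x = 9: RHS = 2, y in [6, 11]  -> 2 point(s)
  x = 10: RHS = 1, y in [1, 16]  -> 2 point(s)
  x = 11: RHS = 9, y in [3, 14]  -> 2 point(s)
  x = 12: RHS = 15, y in [7, 10]  -> 2 point(s)
  x = 13: RHS = 8, y in [5, 12]  -> 2 point(s)
  x = 15: RHS = 13, y in [8, 9]  -> 2 point(s)
Affine points: 17. Add the point at infinity: total = 18.

#E(F_17) = 18


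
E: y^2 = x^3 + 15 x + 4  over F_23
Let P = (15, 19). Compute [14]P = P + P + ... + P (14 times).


k = 14 = 1110_2 (binary, LSB first: 0111)
Double-and-add from P = (15, 19):
  bit 0 = 0: acc unchanged = O
  bit 1 = 1: acc = O + (16, 4) = (16, 4)
  bit 2 = 1: acc = (16, 4) + (0, 21) = (19, 15)
  bit 3 = 1: acc = (19, 15) + (4, 17) = (13, 21)

14P = (13, 21)


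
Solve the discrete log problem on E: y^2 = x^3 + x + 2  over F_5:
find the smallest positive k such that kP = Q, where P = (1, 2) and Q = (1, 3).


Enumerate multiples of P until we hit Q = (1, 3):
  1P = (1, 2)
  2P = (4, 0)
  3P = (1, 3)
Match found at i = 3.

k = 3


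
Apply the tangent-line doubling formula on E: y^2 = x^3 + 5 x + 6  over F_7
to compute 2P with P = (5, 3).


Doubling: s = (3 x1^2 + a) / (2 y1)
s = (3*5^2 + 5) / (2*3) mod 7 = 4
x3 = s^2 - 2 x1 mod 7 = 4^2 - 2*5 = 6
y3 = s (x1 - x3) - y1 mod 7 = 4 * (5 - 6) - 3 = 0

2P = (6, 0)


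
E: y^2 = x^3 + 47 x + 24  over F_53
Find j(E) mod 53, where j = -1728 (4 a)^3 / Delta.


Delta = -16(4 a^3 + 27 b^2) mod 53 = 47
-1728 * (4 a)^3 = -1728 * (4*47)^3 mod 53 = 30
j = 30 * 47^(-1) mod 53 = 48

j = 48 (mod 53)


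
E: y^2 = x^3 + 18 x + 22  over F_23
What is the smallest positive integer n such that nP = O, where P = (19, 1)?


Compute successive multiples of P until we hit O:
  1P = (19, 1)
  2P = (16, 6)
  3P = (1, 15)
  4P = (9, 4)
  5P = (22, 16)
  6P = (7, 13)
  7P = (21, 1)
  8P = (6, 22)
  ... (continuing to 19P)
  19P = O

ord(P) = 19


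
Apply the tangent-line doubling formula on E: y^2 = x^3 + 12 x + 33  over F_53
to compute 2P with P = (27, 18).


Doubling: s = (3 x1^2 + a) / (2 y1)
s = (3*27^2 + 12) / (2*18) mod 53 = 39
x3 = s^2 - 2 x1 mod 53 = 39^2 - 2*27 = 36
y3 = s (x1 - x3) - y1 mod 53 = 39 * (27 - 36) - 18 = 2

2P = (36, 2)


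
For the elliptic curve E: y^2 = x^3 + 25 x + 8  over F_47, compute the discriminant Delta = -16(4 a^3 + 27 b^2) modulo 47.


4 a^3 + 27 b^2 = 4*25^3 + 27*8^2 = 62500 + 1728 = 64228
Delta = -16 * (64228) = -1027648
Delta mod 47 = 7

Delta = 7 (mod 47)


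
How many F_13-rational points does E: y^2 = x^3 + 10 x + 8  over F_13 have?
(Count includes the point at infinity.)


For each x in F_13, count y with y^2 = x^3 + 10 x + 8 mod 13:
  x = 2: RHS = 10, y in [6, 7]  -> 2 point(s)
  x = 3: RHS = 0, y in [0]  -> 1 point(s)
  x = 5: RHS = 1, y in [1, 12]  -> 2 point(s)
  x = 10: RHS = 3, y in [4, 9]  -> 2 point(s)
  x = 12: RHS = 10, y in [6, 7]  -> 2 point(s)
Affine points: 9. Add the point at infinity: total = 10.

#E(F_13) = 10


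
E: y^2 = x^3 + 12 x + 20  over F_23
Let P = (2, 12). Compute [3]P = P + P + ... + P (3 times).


k = 3 = 11_2 (binary, LSB first: 11)
Double-and-add from P = (2, 12):
  bit 0 = 1: acc = O + (2, 12) = (2, 12)
  bit 1 = 1: acc = (2, 12) + (20, 16) = (9, 12)

3P = (9, 12)


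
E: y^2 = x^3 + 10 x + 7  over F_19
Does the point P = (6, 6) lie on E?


Check whether y^2 = x^3 + 10 x + 7 (mod 19) for (x, y) = (6, 6).
LHS: y^2 = 6^2 mod 19 = 17
RHS: x^3 + 10 x + 7 = 6^3 + 10*6 + 7 mod 19 = 17
LHS = RHS

Yes, on the curve


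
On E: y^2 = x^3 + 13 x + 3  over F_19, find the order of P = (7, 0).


Compute successive multiples of P until we hit O:
  1P = (7, 0)
  2P = O

ord(P) = 2


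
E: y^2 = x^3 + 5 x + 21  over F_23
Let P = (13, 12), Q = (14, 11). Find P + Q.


P != Q, so use the chord formula.
s = (y2 - y1) / (x2 - x1) = (22) / (1) mod 23 = 22
x3 = s^2 - x1 - x2 mod 23 = 22^2 - 13 - 14 = 20
y3 = s (x1 - x3) - y1 mod 23 = 22 * (13 - 20) - 12 = 18

P + Q = (20, 18)


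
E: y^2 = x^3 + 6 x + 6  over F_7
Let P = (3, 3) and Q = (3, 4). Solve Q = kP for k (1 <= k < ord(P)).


Enumerate multiples of P until we hit Q = (3, 4):
  1P = (3, 3)
  2P = (5, 0)
  3P = (3, 4)
Match found at i = 3.

k = 3


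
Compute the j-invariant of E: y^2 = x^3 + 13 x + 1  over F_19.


Delta = -16(4 a^3 + 27 b^2) mod 19 = 16
-1728 * (4 a)^3 = -1728 * (4*13)^3 mod 19 = 8
j = 8 * 16^(-1) mod 19 = 10

j = 10 (mod 19)


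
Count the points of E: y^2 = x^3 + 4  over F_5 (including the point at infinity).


For each x in F_5, count y with y^2 = x^3 + 0 x + 4 mod 5:
  x = 0: RHS = 4, y in [2, 3]  -> 2 point(s)
  x = 1: RHS = 0, y in [0]  -> 1 point(s)
  x = 3: RHS = 1, y in [1, 4]  -> 2 point(s)
Affine points: 5. Add the point at infinity: total = 6.

#E(F_5) = 6


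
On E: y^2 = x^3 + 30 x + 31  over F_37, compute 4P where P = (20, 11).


k = 4 = 100_2 (binary, LSB first: 001)
Double-and-add from P = (20, 11):
  bit 0 = 0: acc unchanged = O
  bit 1 = 0: acc unchanged = O
  bit 2 = 1: acc = O + (36, 0) = (36, 0)

4P = (36, 0)


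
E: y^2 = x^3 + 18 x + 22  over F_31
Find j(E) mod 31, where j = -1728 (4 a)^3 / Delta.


Delta = -16(4 a^3 + 27 b^2) mod 31 = 30
-1728 * (4 a)^3 = -1728 * (4*18)^3 mod 31 = 2
j = 2 * 30^(-1) mod 31 = 29

j = 29 (mod 31)


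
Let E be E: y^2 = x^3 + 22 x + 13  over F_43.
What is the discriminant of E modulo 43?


4 a^3 + 27 b^2 = 4*22^3 + 27*13^2 = 42592 + 4563 = 47155
Delta = -16 * (47155) = -754480
Delta mod 43 = 41

Delta = 41 (mod 43)


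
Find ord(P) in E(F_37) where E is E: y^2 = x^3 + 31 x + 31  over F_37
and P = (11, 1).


Compute successive multiples of P until we hit O:
  1P = (11, 1)
  2P = (11, 36)
  3P = O

ord(P) = 3


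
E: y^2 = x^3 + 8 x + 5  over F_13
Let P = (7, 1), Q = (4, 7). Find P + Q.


P != Q, so use the chord formula.
s = (y2 - y1) / (x2 - x1) = (6) / (10) mod 13 = 11
x3 = s^2 - x1 - x2 mod 13 = 11^2 - 7 - 4 = 6
y3 = s (x1 - x3) - y1 mod 13 = 11 * (7 - 6) - 1 = 10

P + Q = (6, 10)


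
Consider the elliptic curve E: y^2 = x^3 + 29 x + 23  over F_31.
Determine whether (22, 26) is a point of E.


Check whether y^2 = x^3 + 29 x + 23 (mod 31) for (x, y) = (22, 26).
LHS: y^2 = 26^2 mod 31 = 25
RHS: x^3 + 29 x + 23 = 22^3 + 29*22 + 23 mod 31 = 25
LHS = RHS

Yes, on the curve


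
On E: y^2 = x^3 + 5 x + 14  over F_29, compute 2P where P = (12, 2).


Doubling: s = (3 x1^2 + a) / (2 y1)
s = (3*12^2 + 5) / (2*2) mod 29 = 15
x3 = s^2 - 2 x1 mod 29 = 15^2 - 2*12 = 27
y3 = s (x1 - x3) - y1 mod 29 = 15 * (12 - 27) - 2 = 5

2P = (27, 5)


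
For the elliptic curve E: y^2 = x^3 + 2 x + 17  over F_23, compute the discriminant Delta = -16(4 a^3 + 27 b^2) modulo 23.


4 a^3 + 27 b^2 = 4*2^3 + 27*17^2 = 32 + 7803 = 7835
Delta = -16 * (7835) = -125360
Delta mod 23 = 13

Delta = 13 (mod 23)


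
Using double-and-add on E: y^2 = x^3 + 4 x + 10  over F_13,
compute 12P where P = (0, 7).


k = 12 = 1100_2 (binary, LSB first: 0011)
Double-and-add from P = (0, 7):
  bit 0 = 0: acc unchanged = O
  bit 1 = 0: acc unchanged = O
  bit 2 = 1: acc = O + (6, 4) = (6, 4)
  bit 3 = 1: acc = (6, 4) + (2, 0) = (6, 9)

12P = (6, 9)


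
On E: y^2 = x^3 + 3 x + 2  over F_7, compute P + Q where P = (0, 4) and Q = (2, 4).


P != Q, so use the chord formula.
s = (y2 - y1) / (x2 - x1) = (0) / (2) mod 7 = 0
x3 = s^2 - x1 - x2 mod 7 = 0^2 - 0 - 2 = 5
y3 = s (x1 - x3) - y1 mod 7 = 0 * (0 - 5) - 4 = 3

P + Q = (5, 3)


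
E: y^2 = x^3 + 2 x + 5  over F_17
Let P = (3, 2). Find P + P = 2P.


Doubling: s = (3 x1^2 + a) / (2 y1)
s = (3*3^2 + 2) / (2*2) mod 17 = 3
x3 = s^2 - 2 x1 mod 17 = 3^2 - 2*3 = 3
y3 = s (x1 - x3) - y1 mod 17 = 3 * (3 - 3) - 2 = 15

2P = (3, 15)


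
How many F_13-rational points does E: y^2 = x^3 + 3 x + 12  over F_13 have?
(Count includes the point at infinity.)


For each x in F_13, count y with y^2 = x^3 + 3 x + 12 mod 13:
  x = 0: RHS = 12, y in [5, 8]  -> 2 point(s)
  x = 1: RHS = 3, y in [4, 9]  -> 2 point(s)
  x = 2: RHS = 0, y in [0]  -> 1 point(s)
  x = 3: RHS = 9, y in [3, 10]  -> 2 point(s)
  x = 4: RHS = 10, y in [6, 7]  -> 2 point(s)
  x = 5: RHS = 9, y in [3, 10]  -> 2 point(s)
  x = 6: RHS = 12, y in [5, 8]  -> 2 point(s)
  x = 7: RHS = 12, y in [5, 8]  -> 2 point(s)
  x = 9: RHS = 1, y in [1, 12]  -> 2 point(s)
Affine points: 17. Add the point at infinity: total = 18.

#E(F_13) = 18


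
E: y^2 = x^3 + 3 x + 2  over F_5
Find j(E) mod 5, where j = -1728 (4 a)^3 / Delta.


Delta = -16(4 a^3 + 27 b^2) mod 5 = 4
-1728 * (4 a)^3 = -1728 * (4*3)^3 mod 5 = 1
j = 1 * 4^(-1) mod 5 = 4

j = 4 (mod 5)


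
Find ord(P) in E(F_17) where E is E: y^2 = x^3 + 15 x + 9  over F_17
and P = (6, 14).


Compute successive multiples of P until we hit O:
  1P = (6, 14)
  2P = (13, 2)
  3P = (11, 14)
  4P = (0, 3)
  5P = (12, 9)
  6P = (3, 9)
  7P = (7, 7)
  8P = (2, 9)
  ... (continuing to 19P)
  19P = O

ord(P) = 19


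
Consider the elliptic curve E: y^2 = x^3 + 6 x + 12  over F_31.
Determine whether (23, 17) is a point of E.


Check whether y^2 = x^3 + 6 x + 12 (mod 31) for (x, y) = (23, 17).
LHS: y^2 = 17^2 mod 31 = 10
RHS: x^3 + 6 x + 12 = 23^3 + 6*23 + 12 mod 31 = 10
LHS = RHS

Yes, on the curve


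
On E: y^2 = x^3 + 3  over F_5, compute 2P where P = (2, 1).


Doubling: s = (3 x1^2 + a) / (2 y1)
s = (3*2^2 + 0) / (2*1) mod 5 = 1
x3 = s^2 - 2 x1 mod 5 = 1^2 - 2*2 = 2
y3 = s (x1 - x3) - y1 mod 5 = 1 * (2 - 2) - 1 = 4

2P = (2, 4)


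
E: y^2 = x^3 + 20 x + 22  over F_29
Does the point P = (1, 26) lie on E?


Check whether y^2 = x^3 + 20 x + 22 (mod 29) for (x, y) = (1, 26).
LHS: y^2 = 26^2 mod 29 = 9
RHS: x^3 + 20 x + 22 = 1^3 + 20*1 + 22 mod 29 = 14
LHS != RHS

No, not on the curve


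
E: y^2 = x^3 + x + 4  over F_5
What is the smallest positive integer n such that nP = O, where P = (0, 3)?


Compute successive multiples of P until we hit O:
  1P = (0, 3)
  2P = (1, 1)
  3P = (3, 3)
  4P = (2, 2)
  5P = (2, 3)
  6P = (3, 2)
  7P = (1, 4)
  8P = (0, 2)
  ... (continuing to 9P)
  9P = O

ord(P) = 9


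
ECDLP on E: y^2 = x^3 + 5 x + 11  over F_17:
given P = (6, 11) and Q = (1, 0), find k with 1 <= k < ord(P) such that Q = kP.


Enumerate multiples of P until we hit Q = (1, 0):
  1P = (6, 11)
  2P = (1, 0)
Match found at i = 2.

k = 2


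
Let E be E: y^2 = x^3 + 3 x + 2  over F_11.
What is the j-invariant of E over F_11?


Delta = -16(4 a^3 + 27 b^2) mod 11 = 9
-1728 * (4 a)^3 = -1728 * (4*3)^3 mod 11 = 10
j = 10 * 9^(-1) mod 11 = 6

j = 6 (mod 11)


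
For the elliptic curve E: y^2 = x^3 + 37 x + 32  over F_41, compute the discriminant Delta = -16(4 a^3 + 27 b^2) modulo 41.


4 a^3 + 27 b^2 = 4*37^3 + 27*32^2 = 202612 + 27648 = 230260
Delta = -16 * (230260) = -3684160
Delta mod 41 = 18

Delta = 18 (mod 41)


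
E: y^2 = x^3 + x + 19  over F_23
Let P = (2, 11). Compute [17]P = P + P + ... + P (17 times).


k = 17 = 10001_2 (binary, LSB first: 10001)
Double-and-add from P = (2, 11):
  bit 0 = 1: acc = O + (2, 11) = (2, 11)
  bit 1 = 0: acc unchanged = (2, 11)
  bit 2 = 0: acc unchanged = (2, 11)
  bit 3 = 0: acc unchanged = (2, 11)
  bit 4 = 1: acc = (2, 11) + (21, 3) = (4, 8)

17P = (4, 8)


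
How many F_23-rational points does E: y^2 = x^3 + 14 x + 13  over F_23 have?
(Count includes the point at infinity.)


For each x in F_23, count y with y^2 = x^3 + 14 x + 13 mod 23:
  x = 0: RHS = 13, y in [6, 17]  -> 2 point(s)
  x = 2: RHS = 3, y in [7, 16]  -> 2 point(s)
  x = 3: RHS = 13, y in [6, 17]  -> 2 point(s)
  x = 4: RHS = 18, y in [8, 15]  -> 2 point(s)
  x = 5: RHS = 1, y in [1, 22]  -> 2 point(s)
  x = 8: RHS = 16, y in [4, 19]  -> 2 point(s)
  x = 10: RHS = 3, y in [7, 16]  -> 2 point(s)
  x = 11: RHS = 3, y in [7, 16]  -> 2 point(s)
  x = 12: RHS = 0, y in [0]  -> 1 point(s)
  x = 13: RHS = 0, y in [0]  -> 1 point(s)
  x = 14: RHS = 9, y in [3, 20]  -> 2 point(s)
  x = 16: RHS = 9, y in [3, 20]  -> 2 point(s)
  x = 17: RHS = 12, y in [9, 14]  -> 2 point(s)
  x = 18: RHS = 2, y in [5, 18]  -> 2 point(s)
  x = 19: RHS = 8, y in [10, 13]  -> 2 point(s)
  x = 20: RHS = 13, y in [6, 17]  -> 2 point(s)
  x = 21: RHS = 0, y in [0]  -> 1 point(s)
Affine points: 31. Add the point at infinity: total = 32.

#E(F_23) = 32


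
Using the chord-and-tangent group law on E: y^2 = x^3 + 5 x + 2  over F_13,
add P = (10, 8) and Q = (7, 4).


P != Q, so use the chord formula.
s = (y2 - y1) / (x2 - x1) = (9) / (10) mod 13 = 10
x3 = s^2 - x1 - x2 mod 13 = 10^2 - 10 - 7 = 5
y3 = s (x1 - x3) - y1 mod 13 = 10 * (10 - 5) - 8 = 3

P + Q = (5, 3)


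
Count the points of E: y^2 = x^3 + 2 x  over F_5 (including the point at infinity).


For each x in F_5, count y with y^2 = x^3 + 2 x + 0 mod 5:
  x = 0: RHS = 0, y in [0]  -> 1 point(s)
Affine points: 1. Add the point at infinity: total = 2.

#E(F_5) = 2


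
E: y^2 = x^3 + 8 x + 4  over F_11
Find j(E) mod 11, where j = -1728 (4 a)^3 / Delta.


Delta = -16(4 a^3 + 27 b^2) mod 11 = 8
-1728 * (4 a)^3 = -1728 * (4*8)^3 mod 11 = 1
j = 1 * 8^(-1) mod 11 = 7

j = 7 (mod 11)


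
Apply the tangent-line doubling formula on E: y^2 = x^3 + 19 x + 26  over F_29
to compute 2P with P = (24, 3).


Doubling: s = (3 x1^2 + a) / (2 y1)
s = (3*24^2 + 19) / (2*3) mod 29 = 6
x3 = s^2 - 2 x1 mod 29 = 6^2 - 2*24 = 17
y3 = s (x1 - x3) - y1 mod 29 = 6 * (24 - 17) - 3 = 10

2P = (17, 10)


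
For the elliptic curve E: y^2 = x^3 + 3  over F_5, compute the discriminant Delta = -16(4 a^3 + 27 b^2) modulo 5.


4 a^3 + 27 b^2 = 4*0^3 + 27*3^2 = 0 + 243 = 243
Delta = -16 * (243) = -3888
Delta mod 5 = 2

Delta = 2 (mod 5)


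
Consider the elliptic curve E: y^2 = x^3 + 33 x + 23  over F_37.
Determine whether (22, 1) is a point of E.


Check whether y^2 = x^3 + 33 x + 23 (mod 37) for (x, y) = (22, 1).
LHS: y^2 = 1^2 mod 37 = 1
RHS: x^3 + 33 x + 23 = 22^3 + 33*22 + 23 mod 37 = 1
LHS = RHS

Yes, on the curve


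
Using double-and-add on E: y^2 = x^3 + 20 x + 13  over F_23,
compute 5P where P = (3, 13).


k = 5 = 101_2 (binary, LSB first: 101)
Double-and-add from P = (3, 13):
  bit 0 = 1: acc = O + (3, 13) = (3, 13)
  bit 1 = 0: acc unchanged = (3, 13)
  bit 2 = 1: acc = (3, 13) + (12, 16) = (3, 10)

5P = (3, 10)


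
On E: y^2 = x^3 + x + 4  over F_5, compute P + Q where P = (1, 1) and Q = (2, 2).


P != Q, so use the chord formula.
s = (y2 - y1) / (x2 - x1) = (1) / (1) mod 5 = 1
x3 = s^2 - x1 - x2 mod 5 = 1^2 - 1 - 2 = 3
y3 = s (x1 - x3) - y1 mod 5 = 1 * (1 - 3) - 1 = 2

P + Q = (3, 2)


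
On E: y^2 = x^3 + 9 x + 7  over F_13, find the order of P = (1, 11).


Compute successive multiples of P until we hit O:
  1P = (1, 11)
  2P = (7, 7)
  3P = (4, 4)
  4P = (12, 6)
  5P = (3, 10)
  6P = (6, 11)
  7P = (6, 2)
  8P = (3, 3)
  ... (continuing to 13P)
  13P = O

ord(P) = 13


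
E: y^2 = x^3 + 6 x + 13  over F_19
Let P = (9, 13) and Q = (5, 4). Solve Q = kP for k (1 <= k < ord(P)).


Enumerate multiples of P until we hit Q = (5, 4):
  1P = (9, 13)
  2P = (10, 3)
  3P = (5, 4)
Match found at i = 3.

k = 3


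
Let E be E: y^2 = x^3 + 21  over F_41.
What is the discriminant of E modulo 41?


4 a^3 + 27 b^2 = 4*0^3 + 27*21^2 = 0 + 11907 = 11907
Delta = -16 * (11907) = -190512
Delta mod 41 = 15

Delta = 15 (mod 41)


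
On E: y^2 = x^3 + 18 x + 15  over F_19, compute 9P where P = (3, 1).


k = 9 = 1001_2 (binary, LSB first: 1001)
Double-and-add from P = (3, 1):
  bit 0 = 1: acc = O + (3, 1) = (3, 1)
  bit 1 = 0: acc unchanged = (3, 1)
  bit 2 = 0: acc unchanged = (3, 1)
  bit 3 = 1: acc = (3, 1) + (10, 6) = (10, 13)

9P = (10, 13)


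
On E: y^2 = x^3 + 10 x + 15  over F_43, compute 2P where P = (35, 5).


Doubling: s = (3 x1^2 + a) / (2 y1)
s = (3*35^2 + 10) / (2*5) mod 43 = 3
x3 = s^2 - 2 x1 mod 43 = 3^2 - 2*35 = 25
y3 = s (x1 - x3) - y1 mod 43 = 3 * (35 - 25) - 5 = 25

2P = (25, 25)


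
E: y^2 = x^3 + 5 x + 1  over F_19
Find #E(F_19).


For each x in F_19, count y with y^2 = x^3 + 5 x + 1 mod 19:
  x = 0: RHS = 1, y in [1, 18]  -> 2 point(s)
  x = 1: RHS = 7, y in [8, 11]  -> 2 point(s)
  x = 2: RHS = 0, y in [0]  -> 1 point(s)
  x = 3: RHS = 5, y in [9, 10]  -> 2 point(s)
  x = 4: RHS = 9, y in [3, 16]  -> 2 point(s)
  x = 6: RHS = 0, y in [0]  -> 1 point(s)
  x = 10: RHS = 6, y in [5, 14]  -> 2 point(s)
  x = 11: RHS = 0, y in [0]  -> 1 point(s)
  x = 16: RHS = 16, y in [4, 15]  -> 2 point(s)
Affine points: 15. Add the point at infinity: total = 16.

#E(F_19) = 16


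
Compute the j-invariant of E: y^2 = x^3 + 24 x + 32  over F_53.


Delta = -16(4 a^3 + 27 b^2) mod 53 = 16
-1728 * (4 a)^3 = -1728 * (4*24)^3 mod 53 = 41
j = 41 * 16^(-1) mod 53 = 39

j = 39 (mod 53)


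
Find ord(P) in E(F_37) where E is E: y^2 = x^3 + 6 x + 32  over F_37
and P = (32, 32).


Compute successive multiples of P until we hit O:
  1P = (32, 32)
  2P = (19, 7)
  3P = (14, 14)
  4P = (29, 8)
  5P = (3, 15)
  6P = (36, 32)
  7P = (6, 5)
  8P = (9, 36)
  ... (continuing to 34P)
  34P = O

ord(P) = 34


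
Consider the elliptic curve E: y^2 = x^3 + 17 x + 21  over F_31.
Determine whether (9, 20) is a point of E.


Check whether y^2 = x^3 + 17 x + 21 (mod 31) for (x, y) = (9, 20).
LHS: y^2 = 20^2 mod 31 = 28
RHS: x^3 + 17 x + 21 = 9^3 + 17*9 + 21 mod 31 = 4
LHS != RHS

No, not on the curve


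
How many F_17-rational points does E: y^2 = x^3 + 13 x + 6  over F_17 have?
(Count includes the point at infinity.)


For each x in F_17, count y with y^2 = x^3 + 13 x + 6 mod 17:
  x = 3: RHS = 4, y in [2, 15]  -> 2 point(s)
  x = 5: RHS = 9, y in [3, 14]  -> 2 point(s)
  x = 7: RHS = 15, y in [7, 10]  -> 2 point(s)
  x = 9: RHS = 2, y in [6, 11]  -> 2 point(s)
  x = 11: RHS = 1, y in [1, 16]  -> 2 point(s)
  x = 13: RHS = 9, y in [3, 14]  -> 2 point(s)
  x = 14: RHS = 8, y in [5, 12]  -> 2 point(s)
  x = 16: RHS = 9, y in [3, 14]  -> 2 point(s)
Affine points: 16. Add the point at infinity: total = 17.

#E(F_17) = 17


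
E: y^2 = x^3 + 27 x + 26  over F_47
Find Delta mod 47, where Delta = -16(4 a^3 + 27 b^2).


4 a^3 + 27 b^2 = 4*27^3 + 27*26^2 = 78732 + 18252 = 96984
Delta = -16 * (96984) = -1551744
Delta mod 47 = 8

Delta = 8 (mod 47)


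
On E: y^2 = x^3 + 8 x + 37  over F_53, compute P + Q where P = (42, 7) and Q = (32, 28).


P != Q, so use the chord formula.
s = (y2 - y1) / (x2 - x1) = (21) / (43) mod 53 = 35
x3 = s^2 - x1 - x2 mod 53 = 35^2 - 42 - 32 = 38
y3 = s (x1 - x3) - y1 mod 53 = 35 * (42 - 38) - 7 = 27

P + Q = (38, 27)


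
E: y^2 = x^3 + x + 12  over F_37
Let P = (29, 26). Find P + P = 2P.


Doubling: s = (3 x1^2 + a) / (2 y1)
s = (3*29^2 + 1) / (2*26) mod 37 = 3
x3 = s^2 - 2 x1 mod 37 = 3^2 - 2*29 = 25
y3 = s (x1 - x3) - y1 mod 37 = 3 * (29 - 25) - 26 = 23

2P = (25, 23)


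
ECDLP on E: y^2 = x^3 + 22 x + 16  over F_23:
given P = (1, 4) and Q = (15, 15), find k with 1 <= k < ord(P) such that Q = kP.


Enumerate multiples of P until we hit Q = (15, 15):
  1P = (1, 4)
  2P = (11, 5)
  3P = (14, 20)
  4P = (17, 17)
  5P = (0, 4)
  6P = (22, 19)
  7P = (16, 5)
  8P = (15, 15)
Match found at i = 8.

k = 8


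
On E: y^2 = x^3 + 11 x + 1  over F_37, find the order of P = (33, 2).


Compute successive multiples of P until we hit O:
  1P = (33, 2)
  2P = (29, 20)
  3P = (23, 27)
  4P = (15, 27)
  5P = (10, 1)
  6P = (21, 13)
  7P = (36, 10)
  8P = (8, 3)
  ... (continuing to 36P)
  36P = O

ord(P) = 36


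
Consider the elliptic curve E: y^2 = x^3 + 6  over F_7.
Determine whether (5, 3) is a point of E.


Check whether y^2 = x^3 + 0 x + 6 (mod 7) for (x, y) = (5, 3).
LHS: y^2 = 3^2 mod 7 = 2
RHS: x^3 + 0 x + 6 = 5^3 + 0*5 + 6 mod 7 = 5
LHS != RHS

No, not on the curve


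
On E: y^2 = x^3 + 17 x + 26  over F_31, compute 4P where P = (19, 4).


k = 4 = 100_2 (binary, LSB first: 001)
Double-and-add from P = (19, 4):
  bit 0 = 0: acc unchanged = O
  bit 1 = 0: acc unchanged = O
  bit 2 = 1: acc = O + (11, 26) = (11, 26)

4P = (11, 26)


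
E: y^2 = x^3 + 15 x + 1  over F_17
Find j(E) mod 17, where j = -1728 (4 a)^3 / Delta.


Delta = -16(4 a^3 + 27 b^2) mod 17 = 12
-1728 * (4 a)^3 = -1728 * (4*15)^3 mod 17 = 5
j = 5 * 12^(-1) mod 17 = 16

j = 16 (mod 17)


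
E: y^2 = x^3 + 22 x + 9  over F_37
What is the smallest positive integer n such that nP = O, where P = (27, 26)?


Compute successive multiples of P until we hit O:
  1P = (27, 26)
  2P = (11, 19)
  3P = (32, 25)
  4P = (18, 24)
  5P = (19, 21)
  6P = (7, 5)
  7P = (14, 8)
  8P = (22, 35)
  ... (continuing to 37P)
  37P = O

ord(P) = 37


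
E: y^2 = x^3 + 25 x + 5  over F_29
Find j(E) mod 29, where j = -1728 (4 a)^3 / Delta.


Delta = -16(4 a^3 + 27 b^2) mod 29 = 24
-1728 * (4 a)^3 = -1728 * (4*25)^3 mod 29 = 3
j = 3 * 24^(-1) mod 29 = 11

j = 11 (mod 29)


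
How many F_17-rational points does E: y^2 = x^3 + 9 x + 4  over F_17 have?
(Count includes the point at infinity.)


For each x in F_17, count y with y^2 = x^3 + 9 x + 4 mod 17:
  x = 0: RHS = 4, y in [2, 15]  -> 2 point(s)
  x = 2: RHS = 13, y in [8, 9]  -> 2 point(s)
  x = 4: RHS = 2, y in [6, 11]  -> 2 point(s)
  x = 5: RHS = 4, y in [2, 15]  -> 2 point(s)
  x = 6: RHS = 2, y in [6, 11]  -> 2 point(s)
  x = 7: RHS = 2, y in [6, 11]  -> 2 point(s)
  x = 9: RHS = 15, y in [7, 10]  -> 2 point(s)
  x = 12: RHS = 4, y in [2, 15]  -> 2 point(s)
  x = 14: RHS = 1, y in [1, 16]  -> 2 point(s)
Affine points: 18. Add the point at infinity: total = 19.

#E(F_17) = 19


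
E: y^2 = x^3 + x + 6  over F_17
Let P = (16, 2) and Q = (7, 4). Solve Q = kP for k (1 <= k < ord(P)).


Enumerate multiples of P until we hit Q = (7, 4):
  1P = (16, 2)
  2P = (3, 11)
  3P = (2, 4)
  4P = (7, 4)
Match found at i = 4.

k = 4


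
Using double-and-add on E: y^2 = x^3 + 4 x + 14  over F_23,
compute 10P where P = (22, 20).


k = 10 = 1010_2 (binary, LSB first: 0101)
Double-and-add from P = (22, 20):
  bit 0 = 0: acc unchanged = O
  bit 1 = 1: acc = O + (4, 5) = (4, 5)
  bit 2 = 0: acc unchanged = (4, 5)
  bit 3 = 1: acc = (4, 5) + (13, 3) = (14, 10)

10P = (14, 10)


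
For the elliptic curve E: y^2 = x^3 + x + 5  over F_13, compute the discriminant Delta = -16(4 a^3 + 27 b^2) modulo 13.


4 a^3 + 27 b^2 = 4*1^3 + 27*5^2 = 4 + 675 = 679
Delta = -16 * (679) = -10864
Delta mod 13 = 4

Delta = 4 (mod 13)


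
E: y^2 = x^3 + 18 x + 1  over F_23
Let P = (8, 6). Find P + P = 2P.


Doubling: s = (3 x1^2 + a) / (2 y1)
s = (3*8^2 + 18) / (2*6) mod 23 = 6
x3 = s^2 - 2 x1 mod 23 = 6^2 - 2*8 = 20
y3 = s (x1 - x3) - y1 mod 23 = 6 * (8 - 20) - 6 = 14

2P = (20, 14)


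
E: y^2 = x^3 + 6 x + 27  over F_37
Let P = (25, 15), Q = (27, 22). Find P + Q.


P != Q, so use the chord formula.
s = (y2 - y1) / (x2 - x1) = (7) / (2) mod 37 = 22
x3 = s^2 - x1 - x2 mod 37 = 22^2 - 25 - 27 = 25
y3 = s (x1 - x3) - y1 mod 37 = 22 * (25 - 25) - 15 = 22

P + Q = (25, 22)


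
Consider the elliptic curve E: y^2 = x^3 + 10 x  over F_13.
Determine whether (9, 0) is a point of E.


Check whether y^2 = x^3 + 10 x + 0 (mod 13) for (x, y) = (9, 0).
LHS: y^2 = 0^2 mod 13 = 0
RHS: x^3 + 10 x + 0 = 9^3 + 10*9 + 0 mod 13 = 0
LHS = RHS

Yes, on the curve


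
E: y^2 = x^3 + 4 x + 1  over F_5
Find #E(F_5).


For each x in F_5, count y with y^2 = x^3 + 4 x + 1 mod 5:
  x = 0: RHS = 1, y in [1, 4]  -> 2 point(s)
  x = 1: RHS = 1, y in [1, 4]  -> 2 point(s)
  x = 3: RHS = 0, y in [0]  -> 1 point(s)
  x = 4: RHS = 1, y in [1, 4]  -> 2 point(s)
Affine points: 7. Add the point at infinity: total = 8.

#E(F_5) = 8


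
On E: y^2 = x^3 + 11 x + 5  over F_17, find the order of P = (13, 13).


Compute successive multiples of P until we hit O:
  1P = (13, 13)
  2P = (9, 0)
  3P = (13, 4)
  4P = O

ord(P) = 4


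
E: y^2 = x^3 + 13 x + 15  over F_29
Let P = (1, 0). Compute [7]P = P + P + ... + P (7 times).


k = 7 = 111_2 (binary, LSB first: 111)
Double-and-add from P = (1, 0):
  bit 0 = 1: acc = O + (1, 0) = (1, 0)
  bit 1 = 1: acc = (1, 0) + O = (1, 0)
  bit 2 = 1: acc = (1, 0) + O = (1, 0)

7P = (1, 0)


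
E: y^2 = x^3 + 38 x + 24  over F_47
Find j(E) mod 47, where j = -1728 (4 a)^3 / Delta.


Delta = -16(4 a^3 + 27 b^2) mod 47 = 18
-1728 * (4 a)^3 = -1728 * (4*38)^3 mod 47 = 24
j = 24 * 18^(-1) mod 47 = 17

j = 17 (mod 47)


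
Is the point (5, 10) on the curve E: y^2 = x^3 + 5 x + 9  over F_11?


Check whether y^2 = x^3 + 5 x + 9 (mod 11) for (x, y) = (5, 10).
LHS: y^2 = 10^2 mod 11 = 1
RHS: x^3 + 5 x + 9 = 5^3 + 5*5 + 9 mod 11 = 5
LHS != RHS

No, not on the curve


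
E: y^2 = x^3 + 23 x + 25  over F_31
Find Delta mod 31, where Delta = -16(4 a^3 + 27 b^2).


4 a^3 + 27 b^2 = 4*23^3 + 27*25^2 = 48668 + 16875 = 65543
Delta = -16 * (65543) = -1048688
Delta mod 31 = 11

Delta = 11 (mod 31)


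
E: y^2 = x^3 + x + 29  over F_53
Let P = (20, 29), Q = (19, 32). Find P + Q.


P != Q, so use the chord formula.
s = (y2 - y1) / (x2 - x1) = (3) / (52) mod 53 = 50
x3 = s^2 - x1 - x2 mod 53 = 50^2 - 20 - 19 = 23
y3 = s (x1 - x3) - y1 mod 53 = 50 * (20 - 23) - 29 = 33

P + Q = (23, 33)


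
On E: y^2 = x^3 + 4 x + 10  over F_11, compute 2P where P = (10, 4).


Doubling: s = (3 x1^2 + a) / (2 y1)
s = (3*10^2 + 4) / (2*4) mod 11 = 5
x3 = s^2 - 2 x1 mod 11 = 5^2 - 2*10 = 5
y3 = s (x1 - x3) - y1 mod 11 = 5 * (10 - 5) - 4 = 10

2P = (5, 10)


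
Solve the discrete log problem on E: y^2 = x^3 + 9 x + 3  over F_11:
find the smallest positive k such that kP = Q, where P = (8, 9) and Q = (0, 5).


Enumerate multiples of P until we hit Q = (0, 5):
  1P = (8, 9)
  2P = (10, 9)
  3P = (4, 2)
  4P = (0, 5)
Match found at i = 4.

k = 4


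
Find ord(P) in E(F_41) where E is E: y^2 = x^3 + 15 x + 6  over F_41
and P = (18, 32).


Compute successive multiples of P until we hit O:
  1P = (18, 32)
  2P = (13, 15)
  3P = (15, 11)
  4P = (16, 23)
  5P = (17, 34)
  6P = (10, 34)
  7P = (31, 2)
  8P = (8, 8)
  ... (continuing to 51P)
  51P = O

ord(P) = 51


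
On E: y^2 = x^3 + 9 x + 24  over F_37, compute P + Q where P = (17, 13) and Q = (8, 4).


P != Q, so use the chord formula.
s = (y2 - y1) / (x2 - x1) = (28) / (28) mod 37 = 1
x3 = s^2 - x1 - x2 mod 37 = 1^2 - 17 - 8 = 13
y3 = s (x1 - x3) - y1 mod 37 = 1 * (17 - 13) - 13 = 28

P + Q = (13, 28)


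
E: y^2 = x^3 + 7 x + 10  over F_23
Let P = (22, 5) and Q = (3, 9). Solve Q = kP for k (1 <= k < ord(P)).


Enumerate multiples of P until we hit Q = (3, 9):
  1P = (22, 5)
  2P = (3, 14)
  3P = (16, 20)
  4P = (20, 13)
  5P = (20, 10)
  6P = (16, 3)
  7P = (3, 9)
Match found at i = 7.

k = 7


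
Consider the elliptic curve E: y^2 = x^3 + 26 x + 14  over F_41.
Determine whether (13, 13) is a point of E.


Check whether y^2 = x^3 + 26 x + 14 (mod 41) for (x, y) = (13, 13).
LHS: y^2 = 13^2 mod 41 = 5
RHS: x^3 + 26 x + 14 = 13^3 + 26*13 + 14 mod 41 = 7
LHS != RHS

No, not on the curve


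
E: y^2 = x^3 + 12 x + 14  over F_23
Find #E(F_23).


For each x in F_23, count y with y^2 = x^3 + 12 x + 14 mod 23:
  x = 1: RHS = 4, y in [2, 21]  -> 2 point(s)
  x = 2: RHS = 0, y in [0]  -> 1 point(s)
  x = 3: RHS = 8, y in [10, 13]  -> 2 point(s)
  x = 6: RHS = 3, y in [7, 16]  -> 2 point(s)
  x = 7: RHS = 4, y in [2, 21]  -> 2 point(s)
  x = 8: RHS = 1, y in [1, 22]  -> 2 point(s)
  x = 9: RHS = 0, y in [0]  -> 1 point(s)
  x = 12: RHS = 0, y in [0]  -> 1 point(s)
  x = 15: RHS = 4, y in [2, 21]  -> 2 point(s)
  x = 16: RHS = 1, y in [1, 22]  -> 2 point(s)
  x = 17: RHS = 2, y in [5, 18]  -> 2 point(s)
  x = 18: RHS = 13, y in [6, 17]  -> 2 point(s)
  x = 22: RHS = 1, y in [1, 22]  -> 2 point(s)
Affine points: 23. Add the point at infinity: total = 24.

#E(F_23) = 24


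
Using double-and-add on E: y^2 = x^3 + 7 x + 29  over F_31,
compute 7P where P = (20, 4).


k = 7 = 111_2 (binary, LSB first: 111)
Double-and-add from P = (20, 4):
  bit 0 = 1: acc = O + (20, 4) = (20, 4)
  bit 1 = 1: acc = (20, 4) + (24, 28) = (23, 9)
  bit 2 = 1: acc = (23, 9) + (8, 16) = (10, 18)

7P = (10, 18)


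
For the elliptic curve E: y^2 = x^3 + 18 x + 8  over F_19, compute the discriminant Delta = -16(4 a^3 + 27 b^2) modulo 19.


4 a^3 + 27 b^2 = 4*18^3 + 27*8^2 = 23328 + 1728 = 25056
Delta = -16 * (25056) = -400896
Delta mod 19 = 4

Delta = 4 (mod 19)


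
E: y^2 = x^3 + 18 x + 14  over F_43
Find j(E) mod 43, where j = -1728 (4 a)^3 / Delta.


Delta = -16(4 a^3 + 27 b^2) mod 43 = 30
-1728 * (4 a)^3 = -1728 * (4*18)^3 mod 43 = 22
j = 22 * 30^(-1) mod 43 = 38

j = 38 (mod 43)


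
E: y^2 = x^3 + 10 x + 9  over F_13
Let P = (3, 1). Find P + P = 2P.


Doubling: s = (3 x1^2 + a) / (2 y1)
s = (3*3^2 + 10) / (2*1) mod 13 = 12
x3 = s^2 - 2 x1 mod 13 = 12^2 - 2*3 = 8
y3 = s (x1 - x3) - y1 mod 13 = 12 * (3 - 8) - 1 = 4

2P = (8, 4)


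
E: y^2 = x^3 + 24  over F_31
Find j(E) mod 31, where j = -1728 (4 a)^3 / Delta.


Delta = -16(4 a^3 + 27 b^2) mod 31 = 5
-1728 * (4 a)^3 = -1728 * (4*0)^3 mod 31 = 0
j = 0 * 5^(-1) mod 31 = 0

j = 0 (mod 31)


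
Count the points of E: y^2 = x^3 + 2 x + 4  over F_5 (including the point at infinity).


For each x in F_5, count y with y^2 = x^3 + 2 x + 4 mod 5:
  x = 0: RHS = 4, y in [2, 3]  -> 2 point(s)
  x = 2: RHS = 1, y in [1, 4]  -> 2 point(s)
  x = 4: RHS = 1, y in [1, 4]  -> 2 point(s)
Affine points: 6. Add the point at infinity: total = 7.

#E(F_5) = 7


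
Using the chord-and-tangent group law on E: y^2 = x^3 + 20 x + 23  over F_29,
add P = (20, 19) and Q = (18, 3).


P != Q, so use the chord formula.
s = (y2 - y1) / (x2 - x1) = (13) / (27) mod 29 = 8
x3 = s^2 - x1 - x2 mod 29 = 8^2 - 20 - 18 = 26
y3 = s (x1 - x3) - y1 mod 29 = 8 * (20 - 26) - 19 = 20

P + Q = (26, 20)


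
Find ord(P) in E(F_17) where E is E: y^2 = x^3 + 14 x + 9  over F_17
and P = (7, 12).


Compute successive multiples of P until we hit O:
  1P = (7, 12)
  2P = (5, 0)
  3P = (7, 5)
  4P = O

ord(P) = 4


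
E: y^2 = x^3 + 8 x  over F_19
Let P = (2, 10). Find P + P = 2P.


Doubling: s = (3 x1^2 + a) / (2 y1)
s = (3*2^2 + 8) / (2*10) mod 19 = 1
x3 = s^2 - 2 x1 mod 19 = 1^2 - 2*2 = 16
y3 = s (x1 - x3) - y1 mod 19 = 1 * (2 - 16) - 10 = 14

2P = (16, 14)


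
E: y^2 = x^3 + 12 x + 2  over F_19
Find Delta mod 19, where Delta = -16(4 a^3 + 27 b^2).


4 a^3 + 27 b^2 = 4*12^3 + 27*2^2 = 6912 + 108 = 7020
Delta = -16 * (7020) = -112320
Delta mod 19 = 8

Delta = 8 (mod 19)


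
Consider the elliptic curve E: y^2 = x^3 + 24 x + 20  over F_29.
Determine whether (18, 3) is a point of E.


Check whether y^2 = x^3 + 24 x + 20 (mod 29) for (x, y) = (18, 3).
LHS: y^2 = 3^2 mod 29 = 9
RHS: x^3 + 24 x + 20 = 18^3 + 24*18 + 20 mod 29 = 20
LHS != RHS

No, not on the curve


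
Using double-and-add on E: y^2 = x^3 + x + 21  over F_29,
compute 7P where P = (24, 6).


k = 7 = 111_2 (binary, LSB first: 111)
Double-and-add from P = (24, 6):
  bit 0 = 1: acc = O + (24, 6) = (24, 6)
  bit 1 = 1: acc = (24, 6) + (5, 8) = (7, 9)
  bit 2 = 1: acc = (7, 9) + (18, 10) = (10, 25)

7P = (10, 25)


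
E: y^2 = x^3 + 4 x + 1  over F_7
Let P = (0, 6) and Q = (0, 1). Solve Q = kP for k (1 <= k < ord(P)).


Enumerate multiples of P until we hit Q = (0, 1):
  1P = (0, 6)
  2P = (4, 2)
  3P = (4, 5)
  4P = (0, 1)
Match found at i = 4.

k = 4


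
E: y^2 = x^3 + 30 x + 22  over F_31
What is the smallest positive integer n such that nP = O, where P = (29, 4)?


Compute successive multiples of P until we hit O:
  1P = (29, 4)
  2P = (18, 15)
  3P = (16, 14)
  4P = (2, 11)
  5P = (5, 7)
  6P = (13, 25)
  7P = (17, 19)
  8P = (4, 19)
  ... (continuing to 27P)
  27P = O

ord(P) = 27


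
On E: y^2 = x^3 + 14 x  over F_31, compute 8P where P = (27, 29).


k = 8 = 1000_2 (binary, LSB first: 0001)
Double-and-add from P = (27, 29):
  bit 0 = 0: acc unchanged = O
  bit 1 = 0: acc unchanged = O
  bit 2 = 0: acc unchanged = O
  bit 3 = 1: acc = O + (18, 15) = (18, 15)

8P = (18, 15)


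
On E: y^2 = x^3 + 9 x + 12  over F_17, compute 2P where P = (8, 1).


Doubling: s = (3 x1^2 + a) / (2 y1)
s = (3*8^2 + 9) / (2*1) mod 17 = 7
x3 = s^2 - 2 x1 mod 17 = 7^2 - 2*8 = 16
y3 = s (x1 - x3) - y1 mod 17 = 7 * (8 - 16) - 1 = 11

2P = (16, 11)


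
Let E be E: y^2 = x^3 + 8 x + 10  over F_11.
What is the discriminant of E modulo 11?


4 a^3 + 27 b^2 = 4*8^3 + 27*10^2 = 2048 + 2700 = 4748
Delta = -16 * (4748) = -75968
Delta mod 11 = 9

Delta = 9 (mod 11)


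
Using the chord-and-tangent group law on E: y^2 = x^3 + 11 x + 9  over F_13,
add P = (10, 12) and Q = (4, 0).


P != Q, so use the chord formula.
s = (y2 - y1) / (x2 - x1) = (1) / (7) mod 13 = 2
x3 = s^2 - x1 - x2 mod 13 = 2^2 - 10 - 4 = 3
y3 = s (x1 - x3) - y1 mod 13 = 2 * (10 - 3) - 12 = 2

P + Q = (3, 2)


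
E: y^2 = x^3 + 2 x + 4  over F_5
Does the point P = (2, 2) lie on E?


Check whether y^2 = x^3 + 2 x + 4 (mod 5) for (x, y) = (2, 2).
LHS: y^2 = 2^2 mod 5 = 4
RHS: x^3 + 2 x + 4 = 2^3 + 2*2 + 4 mod 5 = 1
LHS != RHS

No, not on the curve


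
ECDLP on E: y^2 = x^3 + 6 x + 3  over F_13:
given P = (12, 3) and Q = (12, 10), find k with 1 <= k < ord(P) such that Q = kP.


Enumerate multiples of P until we hit Q = (12, 10):
  1P = (12, 3)
  2P = (1, 7)
  3P = (4, 0)
  4P = (1, 6)
  5P = (12, 10)
Match found at i = 5.

k = 5


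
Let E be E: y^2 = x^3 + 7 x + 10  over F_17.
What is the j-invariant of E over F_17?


Delta = -16(4 a^3 + 27 b^2) mod 17 = 9
-1728 * (4 a)^3 = -1728 * (4*7)^3 mod 17 = 13
j = 13 * 9^(-1) mod 17 = 9

j = 9 (mod 17)
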